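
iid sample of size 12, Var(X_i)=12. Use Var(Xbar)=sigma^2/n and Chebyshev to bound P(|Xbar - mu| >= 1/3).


Var(Xbar) = Var(X)/n = 12/12
Chebyshev: P(|Xbar-mu| >= 1/3) <= Var(Xbar)/(1/3)^2 = 1/(1/9) = 9
Bound exceeds 1, so trivial bound: 1

1


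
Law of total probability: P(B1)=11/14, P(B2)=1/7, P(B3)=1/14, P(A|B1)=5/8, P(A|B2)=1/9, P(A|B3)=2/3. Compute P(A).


P(A) = P(A|B1)P(B1) + P(A|B2)P(B2) + P(A|B3)P(B3)
= 5/8*11/14 + 1/9*1/7 + 2/3*1/14
= 55/112 + 1/63 + 1/21 = 559/1008

559/1008


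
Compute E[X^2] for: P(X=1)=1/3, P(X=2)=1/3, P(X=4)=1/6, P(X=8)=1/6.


E[X^2] = sum(x^2 * P(x))
= 1*1/3 + 4*1/3 + 16*1/6 + 64*1/6
= 15

15


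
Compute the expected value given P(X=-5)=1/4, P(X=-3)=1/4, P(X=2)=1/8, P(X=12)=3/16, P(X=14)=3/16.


E[X] = sum(x * P(x))
= -5*1/4 - 3*1/4 + 2*1/8 + 12*3/16 + 14*3/16
= 25/8

25/8


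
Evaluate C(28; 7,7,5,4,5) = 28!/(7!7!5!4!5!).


28! = 304888344611713860501504000000
Denominator: 7!=5040 * 7!=5040 * 5!=120 * 4!=24 * 5!=120
Coefficient = 304888344611713860501504000000 / 8778792960000 = 34730098545542400

34730098545542400


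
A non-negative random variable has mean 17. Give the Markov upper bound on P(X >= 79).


Markov: P(X >= a) <= E[X]/a
P(X >= 79) <= 17/79

17/79


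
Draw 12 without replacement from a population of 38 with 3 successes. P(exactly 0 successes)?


P(X=0) = C(3,0)*C(35,12) / C(38,12)
= 1*834451800 / 2707475148
= 834451800/2707475148 = 650/2109

650/2109


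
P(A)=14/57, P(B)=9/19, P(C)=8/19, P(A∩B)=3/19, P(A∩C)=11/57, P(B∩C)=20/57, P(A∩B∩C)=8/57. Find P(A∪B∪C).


P(A∪B∪C) = P(A)+P(B)+P(C) - P(AB)-P(AC)-P(BC) + P(ABC)
= 14/57+9/19+8/19 - 3/19-11/57-20/57 + 8/57
= 11/19

11/19


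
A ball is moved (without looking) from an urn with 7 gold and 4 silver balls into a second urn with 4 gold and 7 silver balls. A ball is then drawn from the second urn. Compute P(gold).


P(transfer gold) = 7/11; P(transfer silver) = 4/11
If gold transferred: Urn II has 5 gold of 12, so P(gold|gold moved) = 5/12
If silver transferred: Urn II has 4 gold of 12, so P(gold|silver moved) = 1/3
By total probability: P(gold) = 7/11*5/12 + 4/11*1/3 = 17/44

17/44


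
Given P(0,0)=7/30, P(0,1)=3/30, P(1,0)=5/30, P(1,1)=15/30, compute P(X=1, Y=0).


Read from table: P(X=1, Y=0) = 5/30 = 1/6

1/6


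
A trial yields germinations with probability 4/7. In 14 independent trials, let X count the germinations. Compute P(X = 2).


P(X=2) = C(14,2) * p^2 * (1-p)^12
= 91 * 16/49 * 531441/13841287201
= 110539728/96889010407

110539728/96889010407


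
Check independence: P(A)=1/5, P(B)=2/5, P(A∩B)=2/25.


P(A)*P(B) = 1/5*2/5 = 2/25
P(A∩B) = 2/25, which equals P(A)P(B), so independent

Yes, A and B are independent


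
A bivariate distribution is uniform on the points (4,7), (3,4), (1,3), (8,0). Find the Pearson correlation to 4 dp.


Cov(X,Y) = -3.2500, Var(X) = 6.5000, Var(Y) = 6.2500
rho = Cov/(sqrt(VarX)*sqrt(VarY)) = -0.5099

-0.5099


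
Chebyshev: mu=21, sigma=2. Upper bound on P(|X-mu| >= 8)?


k = 8/2 = 4
Chebyshev: P(|X-mu| >= k*sigma) <= 1/k^2 = 1/4^2 = 1/16

1/16


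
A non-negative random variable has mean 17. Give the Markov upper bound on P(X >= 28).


Markov: P(X >= a) <= E[X]/a
P(X >= 28) <= 17/28

17/28


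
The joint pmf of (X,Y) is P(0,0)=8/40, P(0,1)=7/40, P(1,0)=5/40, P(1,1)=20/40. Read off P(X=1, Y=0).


Read from table: P(X=1, Y=0) = 5/40 = 1/8

1/8


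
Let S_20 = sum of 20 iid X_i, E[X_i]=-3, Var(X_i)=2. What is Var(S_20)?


By independence, Var(S_n) = n*Var(X_1) = 20*2 = 40

40


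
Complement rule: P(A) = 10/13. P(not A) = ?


P(A') = 1 - P(A) = 1 - 10/13 = 3/13

3/13


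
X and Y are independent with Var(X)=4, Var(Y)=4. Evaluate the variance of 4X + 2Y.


Independence => Cov(X,Y)=0
Var(4X + 2Y) = 4^2*Var(X) + 2^2*Var(Y)
= 16*4 + 4*4 = 80

80


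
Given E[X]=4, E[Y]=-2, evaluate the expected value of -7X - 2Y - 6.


E[-7X - 2Y - 6] = -7*E[X] - 2*E[Y] - 6
= (-7)*(4) + (-2)*(-2) + (-6)
= -28 + 4 - 6 = -30

-30


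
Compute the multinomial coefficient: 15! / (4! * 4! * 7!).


15! = 1307674368000
Denominator: 4!=24 * 4!=24 * 7!=5040
Coefficient = 1307674368000 / 2903040 = 450450

450450


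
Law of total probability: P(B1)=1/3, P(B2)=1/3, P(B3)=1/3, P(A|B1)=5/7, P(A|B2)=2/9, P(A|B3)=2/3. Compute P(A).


P(A) = P(A|B1)P(B1) + P(A|B2)P(B2) + P(A|B3)P(B3)
= 5/7*1/3 + 2/9*1/3 + 2/3*1/3
= 5/21 + 2/27 + 2/9 = 101/189

101/189


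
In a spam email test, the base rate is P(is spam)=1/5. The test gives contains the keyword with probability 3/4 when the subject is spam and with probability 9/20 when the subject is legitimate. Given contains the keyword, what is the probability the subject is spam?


P(A) = P(A|B)P(B) + P(A|B')P(B') = 3/4*1/5 + 9/20*4/5 = 51/100
P(B|A) = P(A|B)P(B)/P(A) = (3/20)/(51/100) = 5/17

5/17


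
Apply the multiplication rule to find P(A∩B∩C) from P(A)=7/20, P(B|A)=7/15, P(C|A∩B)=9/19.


P(A∩B∩C) = P(A) * P(B|A) * P(C|A∩B)
= 7/20 * 7/15 * 9/19
= 49/300 * 9/19 = 147/1900

147/1900


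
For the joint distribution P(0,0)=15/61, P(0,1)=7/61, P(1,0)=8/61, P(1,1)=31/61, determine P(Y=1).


P(Y=1) = P(0,1)+P(1,1) = 7/61 + 31/61 = 38/61

38/61


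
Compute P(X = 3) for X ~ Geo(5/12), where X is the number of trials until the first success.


P(X=3) = (1-p)^2 * p = (7/12)^2 * 5/12
= 49/144 * 5/12 = 245/1728

245/1728


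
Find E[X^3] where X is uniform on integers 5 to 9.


E[X^3] = (1/5) * sum(x^3 for x=5..9)
= 1925/5 = 385

385


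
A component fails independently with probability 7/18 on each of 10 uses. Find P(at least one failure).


P(at least one) = 1 - P(none)
P(none) = (1 - 7/18)^10 = (11/18)^10 = 25937424601/3570467226624
P(at least one) = 1 - 25937424601/3570467226624 = 3544529802023/3570467226624

3544529802023/3570467226624


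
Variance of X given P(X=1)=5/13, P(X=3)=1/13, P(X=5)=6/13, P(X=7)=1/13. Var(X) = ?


E[X] = 45/13, E[X^2] = 213/13
Var(X) = E[X^2] - (E[X])^2 = 213/13 - (45/13)^2 = 744/169

744/169


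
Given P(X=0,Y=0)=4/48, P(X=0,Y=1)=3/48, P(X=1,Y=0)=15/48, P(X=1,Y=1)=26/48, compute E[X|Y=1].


P(Y=1) = 29/48
E[X|Y=1] = (0*3 + 1*26)/29 = 26/29

26/29


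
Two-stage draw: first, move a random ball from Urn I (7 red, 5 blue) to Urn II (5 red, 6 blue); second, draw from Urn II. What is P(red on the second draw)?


P(transfer red) = 7/12; P(transfer blue) = 5/12
If red transferred: Urn II has 6 red of 12, so P(red|red moved) = 1/2
If blue transferred: Urn II has 5 red of 12, so P(red|blue moved) = 5/12
By total probability: P(red) = 7/12*1/2 + 5/12*5/12 = 67/144

67/144


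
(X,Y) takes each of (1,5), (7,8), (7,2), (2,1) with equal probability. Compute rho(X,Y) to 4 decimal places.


Cov(X,Y) = 2.2500, Var(X) = 7.6875, Var(Y) = 7.5000
rho = Cov/(sqrt(VarX)*sqrt(VarY)) = 0.2963

0.2963


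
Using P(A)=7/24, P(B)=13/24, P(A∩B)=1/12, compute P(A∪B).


P(A∪B) = P(A) + P(B) - P(A∩B)
= 7/24 + 13/24 - 1/12 = 3/4

3/4


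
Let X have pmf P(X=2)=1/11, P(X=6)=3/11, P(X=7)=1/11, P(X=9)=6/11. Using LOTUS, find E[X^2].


E[X^2] = sum(g(x)*P(x))
= 4*1/11 + 36*3/11 + 49*1/11 + 81*6/11
= 647/11

647/11


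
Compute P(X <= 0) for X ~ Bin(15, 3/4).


P(X<=0) = P(X=0)
= 1/1073741824
= 1/1073741824

1/1073741824


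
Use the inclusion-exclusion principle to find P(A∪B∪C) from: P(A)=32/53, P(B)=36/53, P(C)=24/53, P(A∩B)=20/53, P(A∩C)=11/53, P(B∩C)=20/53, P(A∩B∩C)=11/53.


P(A∪B∪C) = P(A)+P(B)+P(C) - P(AB)-P(AC)-P(BC) + P(ABC)
= 32/53+36/53+24/53 - 20/53-11/53-20/53 + 11/53
= 52/53

52/53


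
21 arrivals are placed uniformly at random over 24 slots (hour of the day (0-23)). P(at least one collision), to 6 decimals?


P(all different) = prod((24-i)/24 for i=0..20) = 0.000001
P(at least one match) = 1 - 0.000001 = 0.999999

0.999999


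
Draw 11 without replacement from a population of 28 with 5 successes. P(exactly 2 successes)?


P(X=2) = C(5,2)*C(23,9) / C(28,11)
= 10*817190 / 21474180
= 8171900/21474180 = 935/2457

935/2457


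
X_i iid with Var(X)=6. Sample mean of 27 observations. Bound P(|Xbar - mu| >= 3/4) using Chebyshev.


Var(Xbar) = Var(X)/n = 6/27
Chebyshev: P(|Xbar-mu| >= 3/4) <= Var(Xbar)/(3/4)^2 = (2/9)/(9/16) = 32/81

32/81


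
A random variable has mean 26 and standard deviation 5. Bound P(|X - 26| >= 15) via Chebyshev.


k = 15/5 = 3
Chebyshev: P(|X-mu| >= k*sigma) <= 1/k^2 = 1/3^2 = 1/9

1/9


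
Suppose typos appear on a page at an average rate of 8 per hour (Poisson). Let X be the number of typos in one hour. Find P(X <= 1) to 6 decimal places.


P(X<=1) = e^(-8)*8^0/0! + e^(-8)*8^1/1!
≈ 0.0003354626 + 0.0026837010
= 0.0030191636
≈ 0.003019

0.003019


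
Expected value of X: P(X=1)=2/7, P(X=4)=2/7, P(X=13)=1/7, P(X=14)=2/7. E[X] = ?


E[X] = sum(x * P(x))
= 1*2/7 + 4*2/7 + 13*1/7 + 14*2/7
= 51/7

51/7


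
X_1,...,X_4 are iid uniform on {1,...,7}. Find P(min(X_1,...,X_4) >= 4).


P(min >= 4) = P(all X_i >= 4) = (P(X_1 >= 4))^4
= (4/7)^4 = 256/2401

256/2401


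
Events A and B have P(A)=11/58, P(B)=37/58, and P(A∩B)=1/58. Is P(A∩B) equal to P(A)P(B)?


P(A)*P(B) = 11/58*37/58 = 407/3364
P(A∩B) = 1/58 != 407/3364, so not independent

No, A and B are not independent


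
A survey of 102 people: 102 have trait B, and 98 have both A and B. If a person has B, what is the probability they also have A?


P(A|B) = P(A∩B)/P(B) = (98/102)/(102/102) = 98/102 = 49/51

49/51


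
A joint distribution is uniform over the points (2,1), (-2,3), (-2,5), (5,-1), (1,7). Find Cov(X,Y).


E[X]=4/5, E[Y]=3, E[XY]=-12/5
Cov(X,Y) = E[XY] - E[X]E[Y] = -12/5 - 4/5*3 = -24/5

-24/5


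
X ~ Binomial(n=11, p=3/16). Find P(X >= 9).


P(X>=9) = P(X=9) + P(X=10) + P(X=11)
= 182953485/17592186044416 + 8444007/17592186044416 + 177147/17592186044416
= 191574639/17592186044416

191574639/17592186044416


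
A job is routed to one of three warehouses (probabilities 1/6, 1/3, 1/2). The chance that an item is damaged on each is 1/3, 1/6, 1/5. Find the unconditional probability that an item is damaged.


P(A) = P(A|B1)P(B1) + P(A|B2)P(B2) + P(A|B3)P(B3)
= 1/3*1/6 + 1/6*1/3 + 1/5*1/2
= 1/18 + 1/18 + 1/10 = 19/90

19/90


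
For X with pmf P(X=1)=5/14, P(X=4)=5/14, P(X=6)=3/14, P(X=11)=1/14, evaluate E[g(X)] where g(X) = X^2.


E[X^2] = sum(g(x)*P(x))
= 1*5/14 + 16*5/14 + 36*3/14 + 121*1/14
= 157/7

157/7


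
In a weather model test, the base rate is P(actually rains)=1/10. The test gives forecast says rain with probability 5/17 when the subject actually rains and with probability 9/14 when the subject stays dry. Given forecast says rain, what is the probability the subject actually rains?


P(A) = P(A|B)P(B) + P(A|B')P(B') = 5/17*1/10 + 9/14*9/10 = 1447/2380
P(B|A) = P(A|B)P(B)/P(A) = (1/34)/(1447/2380) = 70/1447

70/1447


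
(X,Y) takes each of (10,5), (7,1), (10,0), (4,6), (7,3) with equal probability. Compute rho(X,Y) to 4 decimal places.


Cov(X,Y) = -2.4000, Var(X) = 5.0400, Var(Y) = 5.2000
rho = Cov/(sqrt(VarX)*sqrt(VarY)) = -0.4688

-0.4688


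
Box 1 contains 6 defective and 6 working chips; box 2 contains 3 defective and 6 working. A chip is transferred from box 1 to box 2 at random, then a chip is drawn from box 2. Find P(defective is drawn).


P(transfer defective) = 6/12 = 1/2; P(transfer working) = 1/2
If defective transferred: Urn II has 4 defective of 10, so P(defective|defective moved) = 2/5
If working transferred: Urn II has 3 defective of 10, so P(defective|working moved) = 3/10
By total probability: P(defective) = 1/2*2/5 + 1/2*3/10 = 7/20

7/20


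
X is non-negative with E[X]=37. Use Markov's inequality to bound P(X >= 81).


Markov: P(X >= a) <= E[X]/a
P(X >= 81) <= 37/81

37/81


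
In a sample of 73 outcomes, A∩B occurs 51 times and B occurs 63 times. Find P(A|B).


P(A|B) = P(A∩B)/P(B) = (51/73)/(63/73) = 51/63 = 17/21

17/21


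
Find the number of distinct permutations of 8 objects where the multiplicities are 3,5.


8! = 40320
Denominator: 3!=6 * 5!=120
Coefficient = 40320 / 720 = 56

56


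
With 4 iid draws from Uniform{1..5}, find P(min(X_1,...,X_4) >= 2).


P(min >= 2) = P(all X_i >= 2) = (P(X_1 >= 2))^4
= (4/5)^4 = 256/625

256/625


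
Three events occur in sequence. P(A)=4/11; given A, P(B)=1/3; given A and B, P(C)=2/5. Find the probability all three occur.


P(A∩B∩C) = P(A) * P(B|A) * P(C|A∩B)
= 4/11 * 1/3 * 2/5
= 4/33 * 2/5 = 8/165

8/165


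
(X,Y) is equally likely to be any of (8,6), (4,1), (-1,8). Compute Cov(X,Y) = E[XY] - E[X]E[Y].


E[X]=11/3, E[Y]=5, E[XY]=44/3
Cov(X,Y) = E[XY] - E[X]E[Y] = 44/3 - 11/3*5 = -11/3

-11/3


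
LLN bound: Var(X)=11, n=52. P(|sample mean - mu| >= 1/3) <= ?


Var(Xbar) = Var(X)/n = 11/52
Chebyshev: P(|Xbar-mu| >= 1/3) <= Var(Xbar)/(1/3)^2 = (11/52)/(1/9) = 99/52
Bound exceeds 1, so trivial bound: 1

1


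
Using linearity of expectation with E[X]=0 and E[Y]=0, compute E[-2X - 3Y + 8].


E[-2X - 3Y + 8] = -2*E[X] - 3*E[Y] + 8
= (-2)*(0) + (-3)*(0) + (8)
= 0 + 0 + 8 = 8

8


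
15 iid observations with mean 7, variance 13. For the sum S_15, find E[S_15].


E[S_n] = n*E[X_1] = 15*7 = 105

105


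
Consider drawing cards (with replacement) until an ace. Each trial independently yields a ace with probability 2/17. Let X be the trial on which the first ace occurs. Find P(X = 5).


P(X=5) = (1-p)^4 * p = (15/17)^4 * 2/17
= 50625/83521 * 2/17 = 101250/1419857

101250/1419857


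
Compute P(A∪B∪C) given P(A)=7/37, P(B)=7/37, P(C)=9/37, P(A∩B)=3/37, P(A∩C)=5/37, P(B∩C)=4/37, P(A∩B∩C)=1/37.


P(A∪B∪C) = P(A)+P(B)+P(C) - P(AB)-P(AC)-P(BC) + P(ABC)
= 7/37+7/37+9/37 - 3/37-5/37-4/37 + 1/37
= 12/37

12/37


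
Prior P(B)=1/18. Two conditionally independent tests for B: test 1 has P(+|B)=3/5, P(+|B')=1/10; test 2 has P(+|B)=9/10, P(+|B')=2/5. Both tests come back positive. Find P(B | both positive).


After test 1: P(+) = 3/5*1/18 + 1/10*17/18 = 23/180
P(B|+) = (1/30)/(23/180) = 6/23
After test 2 (use post1 as new prior): P(+) = 9/10*6/23 + 2/5*17/23 = 61/115
P(B|+,+) = (27/115)/(61/115) = 27/61

27/61


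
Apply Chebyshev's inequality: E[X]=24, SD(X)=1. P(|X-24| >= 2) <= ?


k = 2/1 = 2
Chebyshev: P(|X-mu| >= k*sigma) <= 1/k^2 = 1/2^2 = 1/4

1/4


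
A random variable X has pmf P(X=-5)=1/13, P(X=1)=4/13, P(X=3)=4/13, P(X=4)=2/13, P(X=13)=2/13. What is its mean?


E[X] = sum(x * P(x))
= -5*1/13 + 1*4/13 + 3*4/13 + 4*2/13 + 13*2/13
= 45/13

45/13


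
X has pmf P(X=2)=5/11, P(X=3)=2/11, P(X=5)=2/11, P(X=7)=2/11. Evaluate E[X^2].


E[X^2] = sum(x^2 * P(x))
= 4*5/11 + 9*2/11 + 25*2/11 + 49*2/11
= 186/11

186/11


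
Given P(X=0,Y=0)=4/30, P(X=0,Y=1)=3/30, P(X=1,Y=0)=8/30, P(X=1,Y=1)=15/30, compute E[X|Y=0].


P(Y=0) = 12/30
E[X|Y=0] = (0*4 + 1*8)/12 = 8/12 = 2/3

2/3


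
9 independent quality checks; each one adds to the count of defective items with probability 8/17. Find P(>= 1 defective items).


P(at least one) = 1 - P(none)
P(none) = (1 - 8/17)^9 = (9/17)^9 = 387420489/118587876497
P(at least one) = 1 - 387420489/118587876497 = 118200456008/118587876497

118200456008/118587876497


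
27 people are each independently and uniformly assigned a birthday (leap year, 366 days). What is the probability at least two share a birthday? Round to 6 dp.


P(all different) = prod((366-i)/366 for i=0..26) = 0.374173
P(at least one match) = 1 - 0.374173 = 0.625827

0.625827


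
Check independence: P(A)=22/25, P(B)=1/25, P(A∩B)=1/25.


P(A)*P(B) = 22/25*1/25 = 22/625
P(A∩B) = 1/25 != 22/625, so not independent

No, A and B are not independent


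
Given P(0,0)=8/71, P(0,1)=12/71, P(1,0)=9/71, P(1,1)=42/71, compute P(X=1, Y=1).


Read from table: P(X=1, Y=1) = 42/71

42/71


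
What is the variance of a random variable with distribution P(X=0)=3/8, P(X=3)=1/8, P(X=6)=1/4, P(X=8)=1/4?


E[X] = 31/8, E[X^2] = 209/8
Var(X) = E[X^2] - (E[X])^2 = 209/8 - (31/8)^2 = 711/64

711/64


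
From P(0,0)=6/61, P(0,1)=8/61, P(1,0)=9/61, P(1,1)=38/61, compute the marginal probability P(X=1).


P(X=1) = P(1,0)+P(1,1) = 9/61 + 38/61 = 47/61

47/61


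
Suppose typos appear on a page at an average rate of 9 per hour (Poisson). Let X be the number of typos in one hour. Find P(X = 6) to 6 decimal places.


P(X=6) = e^(-9) * 9^6 / 6!
≈ 0.0001234098041 * 531441 / 720
≈ 0.091090

0.091090


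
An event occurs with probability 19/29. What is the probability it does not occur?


P(A') = 1 - P(A) = 1 - 19/29 = 10/29

10/29


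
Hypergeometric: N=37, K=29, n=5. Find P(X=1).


P(X=1) = C(29,1)*C(8,4) / C(37,5)
= 29*70 / 435897
= 2030/435897 = 290/62271

290/62271


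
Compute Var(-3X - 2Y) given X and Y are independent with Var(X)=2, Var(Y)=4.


Independence => Cov(X,Y)=0
Var(-3X - 2Y) = (-3)^2*Var(X) + (-2)^2*Var(Y)
= 9*2 + 4*4 = 34

34


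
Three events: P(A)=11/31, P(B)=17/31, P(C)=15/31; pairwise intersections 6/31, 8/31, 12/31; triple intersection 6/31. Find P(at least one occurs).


P(A∪B∪C) = P(A)+P(B)+P(C) - P(AB)-P(AC)-P(BC) + P(ABC)
= 11/31+17/31+15/31 - 6/31-8/31-12/31 + 6/31
= 23/31

23/31


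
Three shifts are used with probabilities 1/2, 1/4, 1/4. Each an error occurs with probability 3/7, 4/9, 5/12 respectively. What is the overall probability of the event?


P(A) = P(A|B1)P(B1) + P(A|B2)P(B2) + P(A|B3)P(B3)
= 3/7*1/2 + 4/9*1/4 + 5/12*1/4
= 3/14 + 1/9 + 5/48 = 433/1008

433/1008


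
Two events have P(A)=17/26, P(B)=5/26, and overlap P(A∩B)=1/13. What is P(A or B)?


P(A∪B) = P(A) + P(B) - P(A∩B)
= 17/26 + 5/26 - 1/13 = 10/13

10/13


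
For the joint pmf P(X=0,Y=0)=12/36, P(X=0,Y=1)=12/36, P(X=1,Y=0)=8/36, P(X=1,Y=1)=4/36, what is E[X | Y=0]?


P(Y=0) = 20/36
E[X|Y=0] = (0*12 + 1*8)/20 = 8/20 = 2/5

2/5


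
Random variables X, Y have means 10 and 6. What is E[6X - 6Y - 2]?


E[6X - 6Y - 2] = 6*E[X] - 6*E[Y] - 2
= (6)*(10) + (-6)*(6) + (-2)
= 60 - 36 - 2 = 22

22


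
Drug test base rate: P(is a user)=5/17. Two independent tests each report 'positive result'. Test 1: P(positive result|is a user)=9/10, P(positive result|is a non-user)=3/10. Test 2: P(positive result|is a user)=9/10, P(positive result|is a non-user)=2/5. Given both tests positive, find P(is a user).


After test 1: P(+) = 9/10*5/17 + 3/10*12/17 = 81/170
P(B|+) = (9/34)/(81/170) = 5/9
After test 2 (use post1 as new prior): P(+) = 9/10*5/9 + 2/5*4/9 = 61/90
P(B|+,+) = (1/2)/(61/90) = 45/61

45/61


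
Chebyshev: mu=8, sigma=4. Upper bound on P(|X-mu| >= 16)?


k = 16/4 = 4
Chebyshev: P(|X-mu| >= k*sigma) <= 1/k^2 = 1/4^2 = 1/16

1/16


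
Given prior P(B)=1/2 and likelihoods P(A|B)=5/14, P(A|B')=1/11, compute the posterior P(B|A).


P(A) = P(A|B)P(B) + P(A|B')P(B') = 5/14*1/2 + 1/11*1/2 = 69/308
P(B|A) = P(A|B)P(B)/P(A) = (5/28)/(69/308) = 55/69

55/69


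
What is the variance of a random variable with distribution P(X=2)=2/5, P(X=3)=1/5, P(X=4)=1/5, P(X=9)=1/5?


E[X] = 4, E[X^2] = 114/5
Var(X) = E[X^2] - (E[X])^2 = 114/5 - (4)^2 = 34/5

34/5


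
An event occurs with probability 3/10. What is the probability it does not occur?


P(A') = 1 - P(A) = 1 - 3/10 = 7/10

7/10


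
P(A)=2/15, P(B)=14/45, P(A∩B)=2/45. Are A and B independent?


P(A)*P(B) = 2/15*14/45 = 28/675
P(A∩B) = 2/45 != 28/675, so not independent

No, A and B are not independent


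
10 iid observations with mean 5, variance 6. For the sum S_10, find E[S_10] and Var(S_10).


E[S_n] = n*mu = 10*5 = 50
Var(S_n) = n*sigma^2 = 10*6 = 60

E[S_10]=50, Var(S_10)=60


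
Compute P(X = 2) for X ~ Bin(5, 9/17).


P(X=2) = C(5,2) * p^2 * (1-p)^3
= 10 * 81/289 * 512/4913
= 414720/1419857

414720/1419857


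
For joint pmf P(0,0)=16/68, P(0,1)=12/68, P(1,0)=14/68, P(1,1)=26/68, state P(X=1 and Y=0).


Read from table: P(X=1, Y=0) = 14/68 = 7/34

7/34


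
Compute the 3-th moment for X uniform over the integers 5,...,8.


E[X^3] = (1/4) * sum(x^3 for x=5..8)
= 1196/4 = 299

299


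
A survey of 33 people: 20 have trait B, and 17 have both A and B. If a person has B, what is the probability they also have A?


P(A|B) = P(A∩B)/P(B) = (17/33)/(20/33) = 17/20

17/20


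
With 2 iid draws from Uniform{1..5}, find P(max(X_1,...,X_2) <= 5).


P(max <= 5) = P(all X_i <= 5) = (P(X_1 <= 5))^2
= (5/5)^2 = 1^2 = 1

1


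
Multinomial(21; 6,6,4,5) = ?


21! = 51090942171709440000
Denominator: 6!=720 * 6!=720 * 4!=24 * 5!=120
Coefficient = 51090942171709440000 / 1492992000 = 34220506320

34220506320


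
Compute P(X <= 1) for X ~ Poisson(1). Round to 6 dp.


P(X<=1) = e^(-1)*1^0/0! + e^(-1)*1^1/1!
≈ 0.3678794412 + 0.3678794412
= 0.7357588824
≈ 0.735759

0.735759


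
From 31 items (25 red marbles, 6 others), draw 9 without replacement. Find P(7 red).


P(X=7) = C(25,7)*C(6,2) / C(31,9)
= 480700*15 / 20160075
= 7210500/20160075 = 4180/11687

4180/11687


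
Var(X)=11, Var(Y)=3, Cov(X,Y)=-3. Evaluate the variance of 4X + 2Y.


Var(4X + 2Y) = 4^2*Var(X) + 2^2*Var(Y) + 2*4*2*Cov(X,Y)
= 16*11 + 4*3 + 16*(-3)
= 176 + 12 - 48 = 140

140


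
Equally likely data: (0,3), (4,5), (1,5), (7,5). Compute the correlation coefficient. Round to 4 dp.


Cov(X,Y) = 1.5000, Var(X) = 7.5000, Var(Y) = 0.7500
rho = Cov/(sqrt(VarX)*sqrt(VarY)) = 0.6325

0.6325


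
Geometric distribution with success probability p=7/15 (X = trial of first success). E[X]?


For geometric (trials until first success), E[X] = 1/p = 1/(7/15) = 15/7

15/7


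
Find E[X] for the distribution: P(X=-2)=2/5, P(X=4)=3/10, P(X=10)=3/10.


E[X] = sum(x * P(x))
= -2*2/5 + 4*3/10 + 10*3/10
= 17/5

17/5


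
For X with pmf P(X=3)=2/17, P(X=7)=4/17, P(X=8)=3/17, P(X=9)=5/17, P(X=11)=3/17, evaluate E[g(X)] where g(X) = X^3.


E[X^3] = sum(g(x)*P(x))
= 27*2/17 + 343*4/17 + 512*3/17 + 729*5/17 + 1331*3/17
= 10600/17

10600/17


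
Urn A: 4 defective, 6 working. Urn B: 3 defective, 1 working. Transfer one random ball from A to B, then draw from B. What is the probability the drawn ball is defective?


P(transfer defective) = 4/10 = 2/5; P(transfer working) = 3/5
If defective transferred: Urn II has 4 defective of 5, so P(defective|defective moved) = 4/5
If working transferred: Urn II has 3 defective of 5, so P(defective|working moved) = 3/5
By total probability: P(defective) = 2/5*4/5 + 3/5*3/5 = 17/25

17/25


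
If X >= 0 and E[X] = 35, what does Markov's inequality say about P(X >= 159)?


Markov: P(X >= a) <= E[X]/a
P(X >= 159) <= 35/159

35/159


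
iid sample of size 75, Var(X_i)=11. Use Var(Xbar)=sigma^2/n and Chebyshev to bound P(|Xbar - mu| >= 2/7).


Var(Xbar) = Var(X)/n = 11/75
Chebyshev: P(|Xbar-mu| >= 2/7) <= Var(Xbar)/(2/7)^2 = (11/75)/(4/49) = 539/300
Bound exceeds 1, so trivial bound: 1

1


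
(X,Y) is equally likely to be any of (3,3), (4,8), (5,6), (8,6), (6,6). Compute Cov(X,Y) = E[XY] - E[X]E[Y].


E[X]=26/5, E[Y]=29/5, E[XY]=31
Cov(X,Y) = E[XY] - E[X]E[Y] = 31 - 26/5*29/5 = 21/25

21/25


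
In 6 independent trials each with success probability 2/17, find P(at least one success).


P(at least one) = 1 - P(none)
P(none) = (1 - 2/17)^6 = (15/17)^6 = 11390625/24137569
P(at least one) = 1 - 11390625/24137569 = 12746944/24137569

12746944/24137569


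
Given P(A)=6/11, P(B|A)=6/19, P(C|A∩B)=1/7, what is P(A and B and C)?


P(A∩B∩C) = P(A) * P(B|A) * P(C|A∩B)
= 6/11 * 6/19 * 1/7
= 36/209 * 1/7 = 36/1463

36/1463


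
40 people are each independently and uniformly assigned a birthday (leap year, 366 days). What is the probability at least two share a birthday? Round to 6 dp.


P(all different) = prod((366-i)/366 for i=0..39) = 0.109455
P(at least one match) = 1 - 0.109455 = 0.890545

0.890545


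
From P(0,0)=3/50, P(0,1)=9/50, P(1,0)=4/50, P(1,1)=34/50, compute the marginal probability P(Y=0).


P(Y=0) = P(0,0)+P(1,0) = 3/50 + 4/50 = 7/50

7/50


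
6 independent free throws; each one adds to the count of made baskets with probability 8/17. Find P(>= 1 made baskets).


P(at least one) = 1 - P(none)
P(none) = (1 - 8/17)^6 = (9/17)^6 = 531441/24137569
P(at least one) = 1 - 531441/24137569 = 23606128/24137569

23606128/24137569


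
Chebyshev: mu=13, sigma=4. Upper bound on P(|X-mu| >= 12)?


k = 12/4 = 3
Chebyshev: P(|X-mu| >= k*sigma) <= 1/k^2 = 1/3^2 = 1/9

1/9


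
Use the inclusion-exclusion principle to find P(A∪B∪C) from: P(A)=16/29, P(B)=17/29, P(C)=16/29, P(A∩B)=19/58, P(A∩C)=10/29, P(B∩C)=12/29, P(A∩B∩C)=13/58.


P(A∪B∪C) = P(A)+P(B)+P(C) - P(AB)-P(AC)-P(BC) + P(ABC)
= 16/29+17/29+16/29 - 19/58-10/29-12/29 + 13/58
= 24/29

24/29


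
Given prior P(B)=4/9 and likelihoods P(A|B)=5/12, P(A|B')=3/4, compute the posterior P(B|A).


P(A) = P(A|B)P(B) + P(A|B')P(B') = 5/12*4/9 + 3/4*5/9 = 65/108
P(B|A) = P(A|B)P(B)/P(A) = (5/27)/(65/108) = 4/13

4/13


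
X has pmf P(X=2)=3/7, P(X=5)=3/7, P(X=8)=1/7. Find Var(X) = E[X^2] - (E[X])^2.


E[X] = 29/7, E[X^2] = 151/7
Var(X) = E[X^2] - (E[X])^2 = 151/7 - (29/7)^2 = 216/49

216/49


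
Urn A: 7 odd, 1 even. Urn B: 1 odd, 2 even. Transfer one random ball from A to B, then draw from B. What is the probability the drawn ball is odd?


P(transfer odd) = 7/8; P(transfer even) = 1/8
If odd transferred: Urn II has 2 odd of 4, so P(odd|odd moved) = 1/2
If even transferred: Urn II has 1 odd of 4, so P(odd|even moved) = 1/4
By total probability: P(odd) = 7/8*1/2 + 1/8*1/4 = 15/32

15/32


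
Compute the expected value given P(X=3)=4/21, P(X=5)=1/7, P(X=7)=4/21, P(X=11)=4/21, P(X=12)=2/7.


E[X] = sum(x * P(x))
= 3*4/21 + 5*1/7 + 7*4/21 + 11*4/21 + 12*2/7
= 57/7

57/7


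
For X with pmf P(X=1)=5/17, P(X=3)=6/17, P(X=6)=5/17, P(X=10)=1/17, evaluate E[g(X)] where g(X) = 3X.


E[3X] = sum(g(x)*P(x))
= 3*5/17 + 9*6/17 + 18*5/17 + 30*1/17
= 189/17

189/17


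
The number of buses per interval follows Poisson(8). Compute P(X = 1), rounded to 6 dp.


P(X=1) = e^(-8) * 8^1 / 1!
≈ 0.0003354626279 * 8 / 1
≈ 0.002684

0.002684


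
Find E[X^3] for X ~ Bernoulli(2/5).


For Bernoulli: X in {0,1}
E[X^3] = 0^3*(1-2/5) + 1^3*2/5 = 2/5

2/5


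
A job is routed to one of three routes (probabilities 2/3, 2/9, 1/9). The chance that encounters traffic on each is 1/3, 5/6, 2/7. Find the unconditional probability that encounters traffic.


P(A) = P(A|B1)P(B1) + P(A|B2)P(B2) + P(A|B3)P(B3)
= 1/3*2/3 + 5/6*2/9 + 2/7*1/9
= 2/9 + 5/27 + 2/63 = 83/189

83/189


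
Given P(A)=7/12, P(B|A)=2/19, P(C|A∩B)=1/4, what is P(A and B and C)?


P(A∩B∩C) = P(A) * P(B|A) * P(C|A∩B)
= 7/12 * 2/19 * 1/4
= 7/114 * 1/4 = 7/456

7/456


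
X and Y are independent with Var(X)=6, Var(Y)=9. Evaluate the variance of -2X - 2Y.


Independence => Cov(X,Y)=0
Var(-2X - 2Y) = (-2)^2*Var(X) + (-2)^2*Var(Y)
= 4*6 + 4*9 = 60

60


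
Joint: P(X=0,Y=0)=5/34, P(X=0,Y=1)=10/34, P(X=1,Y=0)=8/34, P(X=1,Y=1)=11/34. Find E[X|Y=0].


P(Y=0) = 13/34
E[X|Y=0] = (0*5 + 1*8)/13 = 8/13

8/13


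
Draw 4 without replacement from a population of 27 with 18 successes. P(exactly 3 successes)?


P(X=3) = C(18,3)*C(9,1) / C(27,4)
= 816*9 / 17550
= 7344/17550 = 136/325

136/325


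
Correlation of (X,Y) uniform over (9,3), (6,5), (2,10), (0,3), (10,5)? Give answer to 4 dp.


Cov(X,Y) = -2.6800, Var(X) = 15.0400, Var(Y) = 6.5600
rho = Cov/(sqrt(VarX)*sqrt(VarY)) = -0.2698

-0.2698


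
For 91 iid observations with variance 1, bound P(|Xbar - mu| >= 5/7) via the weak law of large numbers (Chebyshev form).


Var(Xbar) = Var(X)/n = 1/91
Chebyshev: P(|Xbar-mu| >= 5/7) <= Var(Xbar)/(5/7)^2 = (1/91)/(25/49) = 7/325

7/325


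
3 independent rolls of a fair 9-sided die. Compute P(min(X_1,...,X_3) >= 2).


P(min >= 2) = P(all X_i >= 2) = (P(X_1 >= 2))^3
= (8/9)^3 = 512/729

512/729


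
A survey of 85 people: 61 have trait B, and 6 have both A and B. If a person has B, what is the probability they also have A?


P(A|B) = P(A∩B)/P(B) = (6/85)/(61/85) = 6/61

6/61


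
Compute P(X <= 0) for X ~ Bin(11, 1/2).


P(X<=0) = P(X=0)
= 1/2048
= 1/2048

1/2048


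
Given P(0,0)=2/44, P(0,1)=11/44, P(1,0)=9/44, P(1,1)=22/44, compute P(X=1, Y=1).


Read from table: P(X=1, Y=1) = 22/44 = 1/2

1/2


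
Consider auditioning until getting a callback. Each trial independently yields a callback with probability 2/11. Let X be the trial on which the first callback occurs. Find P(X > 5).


P(X > 5) = P(first 5 trials all fail) = (1-p)^5 = (9/11)^5 = 59049/161051

59049/161051


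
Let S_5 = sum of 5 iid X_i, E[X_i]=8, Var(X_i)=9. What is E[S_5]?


E[S_n] = n*E[X_1] = 5*8 = 40

40


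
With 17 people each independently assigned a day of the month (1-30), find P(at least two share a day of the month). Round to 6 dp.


P(all different) = prod((30-i)/30 for i=0..16) = 0.003299
P(at least one match) = 1 - 0.003299 = 0.996701

0.996701


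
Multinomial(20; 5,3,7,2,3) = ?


20! = 2432902008176640000
Denominator: 5!=120 * 3!=6 * 7!=5040 * 2!=2 * 3!=6
Coefficient = 2432902008176640000 / 43545600 = 55870214400

55870214400


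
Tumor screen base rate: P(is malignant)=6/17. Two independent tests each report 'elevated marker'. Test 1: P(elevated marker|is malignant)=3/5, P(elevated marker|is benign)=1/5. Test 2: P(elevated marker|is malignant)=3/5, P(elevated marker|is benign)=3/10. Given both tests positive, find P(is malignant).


After test 1: P(+) = 3/5*6/17 + 1/5*11/17 = 29/85
P(B|+) = (18/85)/(29/85) = 18/29
After test 2 (use post1 as new prior): P(+) = 3/5*18/29 + 3/10*11/29 = 141/290
P(B|+,+) = (54/145)/(141/290) = 36/47

36/47


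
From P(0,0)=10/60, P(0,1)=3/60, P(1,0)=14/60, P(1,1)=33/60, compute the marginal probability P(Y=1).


P(Y=1) = P(0,1)+P(1,1) = 3/60 + 33/60 = 36/60 = 3/5

3/5


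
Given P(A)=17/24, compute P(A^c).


P(A') = 1 - P(A) = 1 - 17/24 = 7/24

7/24


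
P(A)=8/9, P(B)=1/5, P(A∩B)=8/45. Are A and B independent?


P(A)*P(B) = 8/9*1/5 = 8/45
P(A∩B) = 8/45, which equals P(A)P(B), so independent

Yes, A and B are independent


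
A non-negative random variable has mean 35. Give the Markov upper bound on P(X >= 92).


Markov: P(X >= a) <= E[X]/a
P(X >= 92) <= 35/92

35/92


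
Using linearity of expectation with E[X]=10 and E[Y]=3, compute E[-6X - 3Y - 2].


E[-6X - 3Y - 2] = -6*E[X] - 3*E[Y] - 2
= (-6)*(10) + (-3)*(3) + (-2)
= -60 - 9 - 2 = -71

-71


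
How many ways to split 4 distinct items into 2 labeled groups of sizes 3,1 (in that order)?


4! = 24
Denominator: 3!=6 * 1!=1
Coefficient = 24 / 6 = 4

4


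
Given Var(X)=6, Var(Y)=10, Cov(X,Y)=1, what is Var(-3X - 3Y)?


Var(-3X - 3Y) = (-3)^2*Var(X) + (-3)^2*Var(Y) + 2*(-3)*(-3)*Cov(X,Y)
= 9*6 + 9*10 + 18*1
= 54 + 90 + 18 = 162

162


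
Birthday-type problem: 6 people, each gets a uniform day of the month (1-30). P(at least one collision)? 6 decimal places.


P(all different) = prod((30-i)/30 for i=0..5) = 0.586444
P(at least one match) = 1 - 0.586444 = 0.413556

0.413556


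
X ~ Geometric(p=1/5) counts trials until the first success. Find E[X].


For geometric (trials until first success), E[X] = 1/p = 1/(1/5) = 5

5


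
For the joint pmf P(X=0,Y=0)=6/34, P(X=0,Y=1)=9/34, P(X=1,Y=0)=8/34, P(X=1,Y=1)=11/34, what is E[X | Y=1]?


P(Y=1) = 20/34
E[X|Y=1] = (0*9 + 1*11)/20 = 11/20

11/20


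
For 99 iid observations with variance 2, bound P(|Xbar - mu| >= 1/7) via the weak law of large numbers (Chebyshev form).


Var(Xbar) = Var(X)/n = 2/99
Chebyshev: P(|Xbar-mu| >= 1/7) <= Var(Xbar)/(1/7)^2 = (2/99)/(1/49) = 98/99

98/99


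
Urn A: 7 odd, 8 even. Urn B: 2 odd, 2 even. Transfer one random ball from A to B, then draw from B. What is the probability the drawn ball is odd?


P(transfer odd) = 7/15; P(transfer even) = 8/15
If odd transferred: Urn II has 3 odd of 5, so P(odd|odd moved) = 3/5
If even transferred: Urn II has 2 odd of 5, so P(odd|even moved) = 2/5
By total probability: P(odd) = 7/15*3/5 + 8/15*2/5 = 37/75

37/75


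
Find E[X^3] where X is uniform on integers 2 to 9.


E[X^3] = (1/8) * sum(x^3 for x=2..9)
= 2024/8 = 253

253


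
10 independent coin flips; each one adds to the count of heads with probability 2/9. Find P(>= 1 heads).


P(at least one) = 1 - P(none)
P(none) = (1 - 2/9)^10 = (7/9)^10 = 282475249/3486784401
P(at least one) = 1 - 282475249/3486784401 = 3204309152/3486784401

3204309152/3486784401


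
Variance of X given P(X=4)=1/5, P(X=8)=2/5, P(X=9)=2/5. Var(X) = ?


E[X] = 38/5, E[X^2] = 306/5
Var(X) = E[X^2] - (E[X])^2 = 306/5 - (38/5)^2 = 86/25

86/25


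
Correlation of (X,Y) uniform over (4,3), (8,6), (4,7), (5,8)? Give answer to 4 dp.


Cov(X,Y) = 0.5000, Var(X) = 2.6875, Var(Y) = 3.5000
rho = Cov/(sqrt(VarX)*sqrt(VarY)) = 0.1630

0.1630


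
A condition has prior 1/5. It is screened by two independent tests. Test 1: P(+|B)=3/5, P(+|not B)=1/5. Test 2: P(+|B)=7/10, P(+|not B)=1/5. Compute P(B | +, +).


After test 1: P(+) = 3/5*1/5 + 1/5*4/5 = 7/25
P(B|+) = (3/25)/(7/25) = 3/7
After test 2 (use post1 as new prior): P(+) = 7/10*3/7 + 1/5*4/7 = 29/70
P(B|+,+) = (3/10)/(29/70) = 21/29

21/29


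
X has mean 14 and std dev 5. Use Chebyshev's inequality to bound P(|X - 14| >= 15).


k = 15/5 = 3
Chebyshev: P(|X-mu| >= k*sigma) <= 1/k^2 = 1/3^2 = 1/9

1/9


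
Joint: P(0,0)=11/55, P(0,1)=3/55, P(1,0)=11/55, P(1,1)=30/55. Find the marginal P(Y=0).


P(Y=0) = P(0,0)+P(1,0) = 11/55 + 11/55 = 22/55 = 2/5

2/5


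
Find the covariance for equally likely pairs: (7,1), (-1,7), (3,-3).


E[X]=3, E[Y]=5/3, E[XY]=-3
Cov(X,Y) = E[XY] - E[X]E[Y] = -3 - 3*5/3 = -8

-8


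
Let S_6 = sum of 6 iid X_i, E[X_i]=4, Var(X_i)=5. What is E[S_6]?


E[S_n] = n*E[X_1] = 6*4 = 24

24


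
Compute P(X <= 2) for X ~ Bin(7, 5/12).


P(X<=2) = P(X=0) + P(X=1) + P(X=2)
= 823543/35831808 + 4117715/35831808 + 2941225/11943936
= 1529437/3981312

1529437/3981312


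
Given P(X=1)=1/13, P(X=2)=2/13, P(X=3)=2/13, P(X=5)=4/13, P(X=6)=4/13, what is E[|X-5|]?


E[|X-5|] = sum(g(x)*P(x))
= 4*1/13 + 3*2/13 + 2*2/13 + 0*4/13 + 1*4/13
= 18/13

18/13


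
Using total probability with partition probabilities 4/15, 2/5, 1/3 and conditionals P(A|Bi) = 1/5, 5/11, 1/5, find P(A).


P(A) = P(A|B1)P(B1) + P(A|B2)P(B2) + P(A|B3)P(B3)
= 1/5*4/15 + 5/11*2/5 + 1/5*1/3
= 4/75 + 2/11 + 1/15 = 83/275

83/275


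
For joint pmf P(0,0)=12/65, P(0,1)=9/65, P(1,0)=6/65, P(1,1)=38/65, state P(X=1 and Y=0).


Read from table: P(X=1, Y=0) = 6/65

6/65


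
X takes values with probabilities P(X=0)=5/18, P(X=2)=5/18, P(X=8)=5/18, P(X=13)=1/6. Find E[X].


E[X] = sum(x * P(x))
= 0*5/18 + 2*5/18 + 8*5/18 + 13*1/6
= 89/18

89/18


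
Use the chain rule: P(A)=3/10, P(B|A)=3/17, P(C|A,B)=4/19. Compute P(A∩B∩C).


P(A∩B∩C) = P(A) * P(B|A) * P(C|A∩B)
= 3/10 * 3/17 * 4/19
= 9/170 * 4/19 = 18/1615

18/1615


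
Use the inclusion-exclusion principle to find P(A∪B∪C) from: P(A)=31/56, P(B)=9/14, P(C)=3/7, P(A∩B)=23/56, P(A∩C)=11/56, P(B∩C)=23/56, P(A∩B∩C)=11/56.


P(A∪B∪C) = P(A)+P(B)+P(C) - P(AB)-P(AC)-P(BC) + P(ABC)
= 31/56+9/14+3/7 - 23/56-11/56-23/56 + 11/56
= 45/56

45/56


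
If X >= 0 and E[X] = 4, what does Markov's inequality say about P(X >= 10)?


Markov: P(X >= a) <= E[X]/a
P(X >= 10) <= 4/10 = 2/5

2/5


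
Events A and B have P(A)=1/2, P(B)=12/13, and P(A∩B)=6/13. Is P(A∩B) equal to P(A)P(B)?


P(A)*P(B) = 1/2*12/13 = 6/13
P(A∩B) = 6/13, which equals P(A)P(B), so independent

Yes, A and B are independent


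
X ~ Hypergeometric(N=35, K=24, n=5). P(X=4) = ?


P(X=4) = C(24,4)*C(11,1) / C(35,5)
= 10626*11 / 324632
= 116886/324632 = 759/2108

759/2108


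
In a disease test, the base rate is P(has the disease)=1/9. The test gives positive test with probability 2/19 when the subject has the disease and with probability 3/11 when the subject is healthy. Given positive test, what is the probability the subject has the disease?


P(A) = P(A|B)P(B) + P(A|B')P(B') = 2/19*1/9 + 3/11*8/9 = 478/1881
P(B|A) = P(A|B)P(B)/P(A) = (2/171)/(478/1881) = 11/239

11/239


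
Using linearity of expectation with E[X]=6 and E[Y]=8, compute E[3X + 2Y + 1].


E[3X + 2Y + 1] = 3*E[X] + 2*E[Y] + 1
= (3)*(6) + (2)*(8) + (1)
= 18 + 16 + 1 = 35

35


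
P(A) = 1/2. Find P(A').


P(A') = 1 - P(A) = 1 - 1/2 = 1/2

1/2


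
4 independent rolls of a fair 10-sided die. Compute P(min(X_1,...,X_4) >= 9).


P(min >= 9) = P(all X_i >= 9) = (P(X_1 >= 9))^4
= (2/10)^4 = (1/5)^4 = 1/625

1/625


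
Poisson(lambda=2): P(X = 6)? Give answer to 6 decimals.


P(X=6) = e^(-2) * 2^6 / 6!
≈ 0.1353352832 * 64 / 720
≈ 0.012030

0.012030


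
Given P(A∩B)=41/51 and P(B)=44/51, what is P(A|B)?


P(A|B) = P(A∩B)/P(B) = (41/51)/(44/51) = 41/44

41/44


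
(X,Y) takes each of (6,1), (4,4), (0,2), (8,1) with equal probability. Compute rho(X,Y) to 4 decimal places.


Cov(X,Y) = -1.5000, Var(X) = 8.7500, Var(Y) = 1.5000
rho = Cov/(sqrt(VarX)*sqrt(VarY)) = -0.4140

-0.4140


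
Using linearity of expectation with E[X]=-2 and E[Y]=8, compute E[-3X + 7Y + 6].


E[-3X + 7Y + 6] = -3*E[X] + 7*E[Y] + 6
= (-3)*(-2) + (7)*(8) + (6)
= 6 + 56 + 6 = 68

68


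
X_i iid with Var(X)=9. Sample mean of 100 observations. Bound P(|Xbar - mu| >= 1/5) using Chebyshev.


Var(Xbar) = Var(X)/n = 9/100
Chebyshev: P(|Xbar-mu| >= 1/5) <= Var(Xbar)/(1/5)^2 = (9/100)/(1/25) = 9/4
Bound exceeds 1, so trivial bound: 1

1


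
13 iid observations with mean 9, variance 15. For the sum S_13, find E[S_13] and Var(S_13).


E[S_n] = n*mu = 13*9 = 117
Var(S_n) = n*sigma^2 = 13*15 = 195

E[S_13]=117, Var(S_13)=195


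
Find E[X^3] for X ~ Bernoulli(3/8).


For Bernoulli: X in {0,1}
E[X^3] = 0^3*(1-3/8) + 1^3*3/8 = 3/8

3/8


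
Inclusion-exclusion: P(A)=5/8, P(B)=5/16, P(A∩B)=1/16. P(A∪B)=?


P(A∪B) = P(A) + P(B) - P(A∩B)
= 5/8 + 5/16 - 1/16 = 7/8

7/8


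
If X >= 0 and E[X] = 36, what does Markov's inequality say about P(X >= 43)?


Markov: P(X >= a) <= E[X]/a
P(X >= 43) <= 36/43

36/43


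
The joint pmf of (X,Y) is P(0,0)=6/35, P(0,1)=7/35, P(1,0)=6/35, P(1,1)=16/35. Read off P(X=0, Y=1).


Read from table: P(X=0, Y=1) = 7/35 = 1/5

1/5


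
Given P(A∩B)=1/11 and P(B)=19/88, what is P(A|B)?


P(A|B) = P(A∩B)/P(B) = (8/88)/(19/88) = 8/19

8/19


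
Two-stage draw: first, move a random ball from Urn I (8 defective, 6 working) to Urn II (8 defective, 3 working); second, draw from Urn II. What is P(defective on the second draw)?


P(transfer defective) = 8/14 = 4/7; P(transfer working) = 3/7
If defective transferred: Urn II has 9 defective of 12, so P(defective|defective moved) = 3/4
If working transferred: Urn II has 8 defective of 12, so P(defective|working moved) = 2/3
By total probability: P(defective) = 4/7*3/4 + 3/7*2/3 = 5/7

5/7


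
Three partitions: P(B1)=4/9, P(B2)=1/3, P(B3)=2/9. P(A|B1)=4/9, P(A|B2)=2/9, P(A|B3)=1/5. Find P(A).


P(A) = P(A|B1)P(B1) + P(A|B2)P(B2) + P(A|B3)P(B3)
= 4/9*4/9 + 2/9*1/3 + 1/5*2/9
= 16/81 + 2/27 + 2/45 = 128/405

128/405


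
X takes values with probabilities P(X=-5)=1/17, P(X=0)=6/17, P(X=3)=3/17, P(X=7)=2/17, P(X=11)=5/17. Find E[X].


E[X] = sum(x * P(x))
= -5*1/17 + 0*6/17 + 3*3/17 + 7*2/17 + 11*5/17
= 73/17

73/17


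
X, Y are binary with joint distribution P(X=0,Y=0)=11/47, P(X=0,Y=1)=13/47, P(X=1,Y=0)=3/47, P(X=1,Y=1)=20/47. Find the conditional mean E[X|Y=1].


P(Y=1) = 33/47
E[X|Y=1] = (0*13 + 1*20)/33 = 20/33

20/33


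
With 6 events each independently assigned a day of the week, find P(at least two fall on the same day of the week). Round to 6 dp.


P(all different) = prod((7-i)/7 for i=0..5) = 0.042839
P(at least one match) = 1 - 0.042839 = 0.957161

0.957161
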